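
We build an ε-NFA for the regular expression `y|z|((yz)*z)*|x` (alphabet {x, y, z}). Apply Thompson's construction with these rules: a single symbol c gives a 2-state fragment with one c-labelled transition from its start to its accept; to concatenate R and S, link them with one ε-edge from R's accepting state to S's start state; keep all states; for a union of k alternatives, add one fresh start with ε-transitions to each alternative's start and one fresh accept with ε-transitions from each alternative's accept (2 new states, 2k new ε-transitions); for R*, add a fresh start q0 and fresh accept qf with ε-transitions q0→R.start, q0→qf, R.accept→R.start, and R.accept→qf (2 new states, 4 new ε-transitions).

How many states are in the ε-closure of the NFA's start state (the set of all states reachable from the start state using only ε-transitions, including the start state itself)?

Let C(F) = |ε-closure(F.start)| within fragment F, and note whether F accepts ε. Symbol fragments have C = 1 and do not accept ε. Then:
  yz → |ε-closure| equals the left operand's closure size = 1 (its accept is not ε-reachable, so the closure stops there)
  (yz)* → the star's fresh start ε-reaches both the body's start and the fresh accept: |ε-closure| = 2 + 1 = 3
  (yz)*z → the left operand accepts ε, so the closure extends into the next operand (via the concat ε-link); |ε-closure| = 3 + 1 = 4
  ((yz)*z)* → |ε-closure| = 1 (new start) + 4 (body) + 1 (new accept) = 6
  y|z|((yz)*z)*|x → |ε-closure| = 1 (new start) + (1 + 1 + 6 + 1) + 1 (new accept, since some branch ε-reaches its own accept) = 11

11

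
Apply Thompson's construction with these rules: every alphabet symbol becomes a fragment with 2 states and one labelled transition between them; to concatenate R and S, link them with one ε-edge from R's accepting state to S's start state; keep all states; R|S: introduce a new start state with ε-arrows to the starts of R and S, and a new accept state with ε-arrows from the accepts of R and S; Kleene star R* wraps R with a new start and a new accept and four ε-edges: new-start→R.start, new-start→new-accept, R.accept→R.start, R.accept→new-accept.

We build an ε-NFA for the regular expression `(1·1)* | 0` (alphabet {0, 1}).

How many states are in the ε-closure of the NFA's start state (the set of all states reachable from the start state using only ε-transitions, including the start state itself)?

6

Compute the ε-closure size of each fragment's start state recursively; a symbol fragment's start has no outgoing ε-edge, so its closure is just itself (size 1).
  1·1 — same as the first factor's closure: |closure| = 1
  (1·1)* — |closure| = 1 (new start) + 1 (body) + 1 (new accept) = 3
  (1·1)* | 0 — |closure| = 1 (new start) + (3 + 1) + 1 (new accept, since some branch ε-reaches its own accept) = 6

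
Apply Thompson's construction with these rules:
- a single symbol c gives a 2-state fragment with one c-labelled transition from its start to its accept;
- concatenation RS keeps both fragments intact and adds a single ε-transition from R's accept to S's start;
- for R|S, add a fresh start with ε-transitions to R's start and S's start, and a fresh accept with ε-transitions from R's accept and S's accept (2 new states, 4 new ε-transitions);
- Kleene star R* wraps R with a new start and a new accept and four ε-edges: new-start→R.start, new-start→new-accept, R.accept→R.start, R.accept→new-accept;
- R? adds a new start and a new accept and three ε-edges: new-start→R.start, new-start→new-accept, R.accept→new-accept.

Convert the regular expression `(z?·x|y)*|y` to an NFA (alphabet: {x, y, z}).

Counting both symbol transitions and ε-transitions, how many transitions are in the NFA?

20

Building bottom-up:
Each of the 4 symbol leaves contributes 1 transition (1 symbol, 0 ε).
  z? = 4 transitions (1 symbol, 3 ε)
  z?·x = 6 transitions (2 symbol, 4 ε)
  z?·x|y = 11 transitions (3 symbol, 8 ε)
  (z?·x|y)* = 15 transitions (3 symbol, 12 ε)
  (z?·x|y)*|y = 20 transitions (4 symbol, 16 ε)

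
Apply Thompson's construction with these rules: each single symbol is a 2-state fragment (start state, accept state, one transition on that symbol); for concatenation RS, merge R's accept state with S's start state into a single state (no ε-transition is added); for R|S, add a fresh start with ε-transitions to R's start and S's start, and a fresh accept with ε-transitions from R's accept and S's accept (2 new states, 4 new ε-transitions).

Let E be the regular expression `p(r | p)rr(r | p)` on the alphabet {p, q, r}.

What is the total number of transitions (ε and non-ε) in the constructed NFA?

15

Per subexpression:
Each of the 7 symbol leaves contributes 1 transition (1 symbol, 0 ε).
  r | p = 6 transitions (2 symbol, 4 ε)
  r | p = 6 transitions (2 symbol, 4 ε)
  p(r | p)rr(r | p) = 15 transitions (7 symbol, 8 ε)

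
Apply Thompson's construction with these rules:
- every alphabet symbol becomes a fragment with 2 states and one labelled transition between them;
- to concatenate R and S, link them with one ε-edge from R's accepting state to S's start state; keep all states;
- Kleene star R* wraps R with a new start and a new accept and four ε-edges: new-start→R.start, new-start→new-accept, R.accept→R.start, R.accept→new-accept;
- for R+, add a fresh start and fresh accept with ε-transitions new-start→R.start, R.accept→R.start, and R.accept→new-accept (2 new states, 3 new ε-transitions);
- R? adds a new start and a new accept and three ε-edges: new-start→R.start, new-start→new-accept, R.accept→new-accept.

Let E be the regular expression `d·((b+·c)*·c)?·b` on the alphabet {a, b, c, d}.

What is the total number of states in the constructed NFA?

16

Building bottom-up:
Each of the 5 symbol leaves contributes a 2-state fragment.
  b+ — 4 states
  b+·c — 6 states
  (b+·c)* — 8 states
  (b+·c)*·c — 10 states
  ((b+·c)*·c)? — 12 states
  d·((b+·c)*·c)?·b — 16 states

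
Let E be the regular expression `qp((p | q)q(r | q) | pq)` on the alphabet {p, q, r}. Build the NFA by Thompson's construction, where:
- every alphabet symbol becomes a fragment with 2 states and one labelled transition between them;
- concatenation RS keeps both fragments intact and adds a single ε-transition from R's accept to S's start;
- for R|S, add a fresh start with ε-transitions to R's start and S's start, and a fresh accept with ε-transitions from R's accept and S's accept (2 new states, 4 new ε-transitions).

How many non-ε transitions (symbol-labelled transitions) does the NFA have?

9

Bottom-up over the parse tree:
Each of the 9 symbol leaves contributes exactly 1 symbol transition.
  p | q = 2 symbol transitions
  r | q = 2 symbol transitions
  (p | q)q(r | q) = 5 symbol transitions
  pq = 2 symbol transitions
  (p | q)q(r | q) | pq = 7 symbol transitions
  qp((p | q)q(r | q) | pq) = 9 symbol transitions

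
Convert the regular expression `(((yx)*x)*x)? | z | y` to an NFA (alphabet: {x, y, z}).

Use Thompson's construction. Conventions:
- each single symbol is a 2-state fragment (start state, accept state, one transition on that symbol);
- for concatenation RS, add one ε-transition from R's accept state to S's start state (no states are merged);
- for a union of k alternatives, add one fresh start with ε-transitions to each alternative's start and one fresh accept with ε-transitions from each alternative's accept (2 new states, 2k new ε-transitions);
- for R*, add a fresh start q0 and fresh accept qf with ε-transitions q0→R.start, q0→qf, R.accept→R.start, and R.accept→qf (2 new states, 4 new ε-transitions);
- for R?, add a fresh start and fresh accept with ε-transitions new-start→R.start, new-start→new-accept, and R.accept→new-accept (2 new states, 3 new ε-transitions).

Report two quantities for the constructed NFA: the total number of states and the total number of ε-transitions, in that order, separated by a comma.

Bottom-up over the parse tree:
Each of the 6 symbol leaves contributes 2 states and 0 ε-transitions.
  yx — 4 states, 1 ε-transition
  (yx)* — 6 states, 5 ε-transitions
  (yx)*x — 8 states, 6 ε-transitions
  ((yx)*x)* — 10 states, 10 ε-transitions
  ((yx)*x)*x — 12 states, 11 ε-transitions
  (((yx)*x)*x)? — 14 states, 14 ε-transitions
  (((yx)*x)*x)? | z | y — 20 states, 20 ε-transitions

20, 20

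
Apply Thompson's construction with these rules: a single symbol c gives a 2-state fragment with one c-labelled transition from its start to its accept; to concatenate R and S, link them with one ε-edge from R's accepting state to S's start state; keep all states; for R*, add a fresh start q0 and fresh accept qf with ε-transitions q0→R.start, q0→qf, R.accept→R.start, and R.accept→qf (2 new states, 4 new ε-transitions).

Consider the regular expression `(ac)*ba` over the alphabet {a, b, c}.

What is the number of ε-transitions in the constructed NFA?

Recursing over subexpressions:
Each of the 4 symbol leaves contributes 0 ε-transitions.
  ac → 1 ε-transition
  (ac)* → 5 ε-transitions
  (ac)*ba → 7 ε-transitions

7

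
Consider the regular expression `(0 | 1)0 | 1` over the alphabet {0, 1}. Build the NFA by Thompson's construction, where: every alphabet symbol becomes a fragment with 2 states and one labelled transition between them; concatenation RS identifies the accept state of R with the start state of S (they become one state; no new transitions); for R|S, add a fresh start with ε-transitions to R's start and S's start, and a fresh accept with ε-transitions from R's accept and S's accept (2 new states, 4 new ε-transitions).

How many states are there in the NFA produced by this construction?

11

Building bottom-up:
Each of the 4 symbol leaves contributes a 2-state fragment.
  0 | 1 = 6 states
  (0 | 1)0 = 7 states
  (0 | 1)0 | 1 = 11 states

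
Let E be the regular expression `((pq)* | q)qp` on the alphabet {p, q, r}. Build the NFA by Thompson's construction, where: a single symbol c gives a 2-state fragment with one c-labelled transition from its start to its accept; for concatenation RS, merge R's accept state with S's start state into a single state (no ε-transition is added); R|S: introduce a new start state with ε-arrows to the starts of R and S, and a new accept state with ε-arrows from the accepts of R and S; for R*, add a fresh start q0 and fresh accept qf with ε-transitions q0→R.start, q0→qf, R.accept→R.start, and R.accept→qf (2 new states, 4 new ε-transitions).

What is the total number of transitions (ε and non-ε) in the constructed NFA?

Bottom-up over the parse tree:
Each of the 5 symbol leaves contributes 1 transition (1 symbol, 0 ε).
  pq — 2 transitions (2 symbol, 0 ε)
  (pq)* — 6 transitions (2 symbol, 4 ε)
  (pq)* | q — 11 transitions (3 symbol, 8 ε)
  ((pq)* | q)qp — 13 transitions (5 symbol, 8 ε)

13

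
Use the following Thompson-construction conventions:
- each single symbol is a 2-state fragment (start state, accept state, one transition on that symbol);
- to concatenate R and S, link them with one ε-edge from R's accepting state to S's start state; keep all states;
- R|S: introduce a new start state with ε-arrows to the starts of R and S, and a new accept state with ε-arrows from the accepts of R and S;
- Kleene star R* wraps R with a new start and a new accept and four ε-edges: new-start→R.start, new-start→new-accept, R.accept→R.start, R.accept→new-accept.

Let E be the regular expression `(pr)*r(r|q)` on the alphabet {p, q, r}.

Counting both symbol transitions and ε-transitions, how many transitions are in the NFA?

Recursing over subexpressions:
Each of the 5 symbol leaves contributes 1 transition (1 symbol, 0 ε).
  pr — 3 transitions (2 symbol, 1 ε)
  (pr)* — 7 transitions (2 symbol, 5 ε)
  r|q — 6 transitions (2 symbol, 4 ε)
  (pr)*r(r|q) — 16 transitions (5 symbol, 11 ε)

16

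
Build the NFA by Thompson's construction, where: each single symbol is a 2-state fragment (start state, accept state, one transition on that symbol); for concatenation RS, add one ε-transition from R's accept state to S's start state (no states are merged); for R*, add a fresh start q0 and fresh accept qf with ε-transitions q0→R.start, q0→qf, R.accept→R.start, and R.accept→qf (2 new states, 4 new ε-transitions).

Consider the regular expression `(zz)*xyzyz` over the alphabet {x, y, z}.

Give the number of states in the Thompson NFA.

16

Bottom-up over the parse tree:
Each of the 7 symbol leaves contributes a 2-state fragment.
  zz → 4 states
  (zz)* → 6 states
  (zz)*xyzyz → 16 states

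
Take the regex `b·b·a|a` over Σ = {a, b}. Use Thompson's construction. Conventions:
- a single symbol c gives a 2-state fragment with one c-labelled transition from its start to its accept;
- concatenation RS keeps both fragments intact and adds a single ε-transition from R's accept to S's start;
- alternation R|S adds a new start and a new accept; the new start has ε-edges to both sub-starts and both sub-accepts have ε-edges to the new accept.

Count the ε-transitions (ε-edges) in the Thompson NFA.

6

Recursing over subexpressions:
Each of the 4 symbol leaves contributes 0 ε-transitions.
  b·b·a → 2 ε-transitions
  b·b·a|a → 6 ε-transitions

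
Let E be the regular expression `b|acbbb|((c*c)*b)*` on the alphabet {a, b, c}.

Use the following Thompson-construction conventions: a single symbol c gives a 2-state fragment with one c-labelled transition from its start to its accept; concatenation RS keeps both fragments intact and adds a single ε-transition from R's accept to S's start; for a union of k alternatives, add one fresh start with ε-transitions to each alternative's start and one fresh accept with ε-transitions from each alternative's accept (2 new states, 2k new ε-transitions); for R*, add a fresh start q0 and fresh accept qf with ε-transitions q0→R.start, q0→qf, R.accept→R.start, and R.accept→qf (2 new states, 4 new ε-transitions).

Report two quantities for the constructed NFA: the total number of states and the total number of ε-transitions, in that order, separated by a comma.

26, 24

By structural recursion:
Each of the 9 symbol leaves contributes 2 states and 0 ε-transitions.
  acbbb : 10 states, 4 ε-transitions
  c* : 4 states, 4 ε-transitions
  c*c : 6 states, 5 ε-transitions
  (c*c)* : 8 states, 9 ε-transitions
  (c*c)*b : 10 states, 10 ε-transitions
  ((c*c)*b)* : 12 states, 14 ε-transitions
  b|acbbb|((c*c)*b)* : 26 states, 24 ε-transitions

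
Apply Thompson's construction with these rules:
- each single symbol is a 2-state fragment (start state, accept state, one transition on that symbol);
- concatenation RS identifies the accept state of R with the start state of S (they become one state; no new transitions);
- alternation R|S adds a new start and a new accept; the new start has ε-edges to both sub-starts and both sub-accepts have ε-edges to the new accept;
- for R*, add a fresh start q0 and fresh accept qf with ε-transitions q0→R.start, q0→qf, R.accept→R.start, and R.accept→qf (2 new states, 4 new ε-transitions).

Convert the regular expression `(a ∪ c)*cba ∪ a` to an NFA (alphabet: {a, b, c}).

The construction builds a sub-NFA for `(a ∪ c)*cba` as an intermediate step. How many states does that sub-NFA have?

Fragment for `(a ∪ c)*cba`:
Each of the 5 symbol leaves contributes a 2-state fragment.
  a ∪ c : 6 states
  (a ∪ c)* : 8 states
  (a ∪ c)*cba : 11 states

11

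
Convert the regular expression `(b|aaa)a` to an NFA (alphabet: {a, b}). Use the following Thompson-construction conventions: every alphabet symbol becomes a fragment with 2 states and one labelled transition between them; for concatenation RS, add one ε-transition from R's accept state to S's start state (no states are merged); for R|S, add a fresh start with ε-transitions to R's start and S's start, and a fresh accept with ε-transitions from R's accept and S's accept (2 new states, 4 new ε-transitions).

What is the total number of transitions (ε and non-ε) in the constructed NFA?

Bottom-up over the parse tree:
Each of the 5 symbol leaves contributes 1 transition (1 symbol, 0 ε).
  aaa — 5 transitions (3 symbol, 2 ε)
  b|aaa — 10 transitions (4 symbol, 6 ε)
  (b|aaa)a — 12 transitions (5 symbol, 7 ε)

12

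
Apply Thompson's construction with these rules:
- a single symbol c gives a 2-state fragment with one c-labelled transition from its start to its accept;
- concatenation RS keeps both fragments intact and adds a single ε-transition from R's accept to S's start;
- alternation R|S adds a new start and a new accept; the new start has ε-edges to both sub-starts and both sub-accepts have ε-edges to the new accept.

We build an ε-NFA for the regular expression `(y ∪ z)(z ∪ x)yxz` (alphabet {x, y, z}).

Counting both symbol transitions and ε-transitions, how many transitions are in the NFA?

Building bottom-up:
Each of the 7 symbol leaves contributes 1 transition (1 symbol, 0 ε).
  y ∪ z → 6 transitions (2 symbol, 4 ε)
  z ∪ x → 6 transitions (2 symbol, 4 ε)
  (y ∪ z)(z ∪ x)yxz → 19 transitions (7 symbol, 12 ε)

19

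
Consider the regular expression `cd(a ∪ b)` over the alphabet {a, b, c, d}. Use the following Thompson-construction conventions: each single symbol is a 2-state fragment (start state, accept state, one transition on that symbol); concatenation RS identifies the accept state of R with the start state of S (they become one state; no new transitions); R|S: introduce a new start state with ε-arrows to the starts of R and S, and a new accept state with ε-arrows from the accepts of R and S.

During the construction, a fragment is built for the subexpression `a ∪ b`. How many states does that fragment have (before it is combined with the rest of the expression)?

6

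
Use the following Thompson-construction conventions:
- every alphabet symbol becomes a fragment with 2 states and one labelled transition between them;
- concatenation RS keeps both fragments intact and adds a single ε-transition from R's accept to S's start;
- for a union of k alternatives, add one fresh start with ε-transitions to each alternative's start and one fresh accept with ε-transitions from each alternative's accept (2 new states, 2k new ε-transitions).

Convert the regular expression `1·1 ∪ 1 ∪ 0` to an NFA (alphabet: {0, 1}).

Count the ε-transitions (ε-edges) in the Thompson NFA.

7

Per subexpression:
Each of the 4 symbol leaves contributes 0 ε-transitions.
  1·1 : 1 ε-transition
  1·1 ∪ 1 ∪ 0 : 7 ε-transitions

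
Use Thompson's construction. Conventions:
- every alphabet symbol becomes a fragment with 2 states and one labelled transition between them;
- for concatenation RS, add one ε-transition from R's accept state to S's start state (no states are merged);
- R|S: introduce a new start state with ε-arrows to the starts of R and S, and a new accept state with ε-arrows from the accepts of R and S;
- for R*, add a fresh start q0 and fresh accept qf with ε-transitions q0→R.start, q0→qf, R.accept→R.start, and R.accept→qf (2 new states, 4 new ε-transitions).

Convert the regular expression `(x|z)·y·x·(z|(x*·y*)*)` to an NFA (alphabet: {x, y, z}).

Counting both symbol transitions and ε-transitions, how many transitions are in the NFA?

31

Building bottom-up:
Each of the 7 symbol leaves contributes 1 transition (1 symbol, 0 ε).
  x|z → 6 transitions (2 symbol, 4 ε)
  x* → 5 transitions (1 symbol, 4 ε)
  y* → 5 transitions (1 symbol, 4 ε)
  x*·y* → 11 transitions (2 symbol, 9 ε)
  (x*·y*)* → 15 transitions (2 symbol, 13 ε)
  z|(x*·y*)* → 20 transitions (3 symbol, 17 ε)
  (x|z)·y·x·(z|(x*·y*)*) → 31 transitions (7 symbol, 24 ε)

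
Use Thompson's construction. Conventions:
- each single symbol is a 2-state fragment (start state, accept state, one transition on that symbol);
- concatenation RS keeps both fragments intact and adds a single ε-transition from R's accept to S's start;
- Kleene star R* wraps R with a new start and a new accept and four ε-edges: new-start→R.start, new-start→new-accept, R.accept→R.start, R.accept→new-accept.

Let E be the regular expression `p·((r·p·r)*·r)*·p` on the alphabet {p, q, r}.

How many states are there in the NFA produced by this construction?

16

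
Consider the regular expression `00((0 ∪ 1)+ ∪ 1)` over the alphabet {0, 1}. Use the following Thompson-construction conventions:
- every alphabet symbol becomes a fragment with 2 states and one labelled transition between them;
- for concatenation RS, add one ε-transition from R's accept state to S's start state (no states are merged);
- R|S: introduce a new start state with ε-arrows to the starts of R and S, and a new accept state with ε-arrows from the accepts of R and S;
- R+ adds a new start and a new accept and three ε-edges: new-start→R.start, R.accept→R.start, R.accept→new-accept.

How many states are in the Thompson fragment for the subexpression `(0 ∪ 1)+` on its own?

8

Fragment for `(0 ∪ 1)+`:
Each of the 2 symbol leaves contributes a 2-state fragment.
  0 ∪ 1 → 6 states
  (0 ∪ 1)+ → 8 states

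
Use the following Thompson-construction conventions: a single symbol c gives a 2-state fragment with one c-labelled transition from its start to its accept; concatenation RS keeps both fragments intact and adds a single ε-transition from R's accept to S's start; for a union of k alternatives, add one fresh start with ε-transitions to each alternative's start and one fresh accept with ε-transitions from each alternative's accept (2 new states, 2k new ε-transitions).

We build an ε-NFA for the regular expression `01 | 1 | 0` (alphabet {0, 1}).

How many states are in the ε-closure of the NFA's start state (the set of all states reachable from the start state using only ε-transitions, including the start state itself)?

Let C(F) = |ε-closure(F.start)| within fragment F, and note whether F accepts ε. Symbol fragments have C = 1 and do not accept ε. Then:
  01 → C equals the left operand's closure size = 1 (its accept is not ε-reachable, so the closure stops there)
  01 | 1 | 0 → C = 1 + 1 + 1 + 1 = 4 (the new accept is not ε-reachable since no branch accepts ε)

4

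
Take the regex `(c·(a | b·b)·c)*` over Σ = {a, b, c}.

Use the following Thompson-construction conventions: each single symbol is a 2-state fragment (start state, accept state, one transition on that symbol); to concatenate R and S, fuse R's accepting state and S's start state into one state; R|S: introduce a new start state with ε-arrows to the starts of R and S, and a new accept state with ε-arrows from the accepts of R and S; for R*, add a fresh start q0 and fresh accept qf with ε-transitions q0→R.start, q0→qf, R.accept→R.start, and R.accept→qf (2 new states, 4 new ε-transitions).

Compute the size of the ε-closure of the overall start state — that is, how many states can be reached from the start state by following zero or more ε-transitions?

Work bottom-up. For each fragment F, track |ε-closure(F.start)| and whether F's accept lies in that closure (i.e. whether F accepts ε). A single-symbol fragment has closure size 1 and does not accept ε.
  b·b → |closure| equals the left operand's closure size = 1 (its accept is not ε-reachable, so the closure stops there)
  a | b·b → new start ε-reaches every alternative's start; none of them accept ε, so the new accept is not reached: |closure| = 1 + 1 + 1 = 3
  c·(a | b·b)·c → same as the first factor's closure: |closure| = 1
  (c·(a | b·b)·c)* → |closure| = 1 (new start) + 1 (body) + 1 (new accept) = 3

3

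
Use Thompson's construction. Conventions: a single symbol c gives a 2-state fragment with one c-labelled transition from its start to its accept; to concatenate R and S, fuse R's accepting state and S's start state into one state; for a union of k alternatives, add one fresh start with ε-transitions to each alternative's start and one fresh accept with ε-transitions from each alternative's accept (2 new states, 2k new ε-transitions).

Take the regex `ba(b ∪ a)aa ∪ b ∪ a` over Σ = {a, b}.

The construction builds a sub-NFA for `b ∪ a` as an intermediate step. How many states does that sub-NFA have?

Fragment for `b ∪ a`:
Each of the 2 symbol leaves contributes a 2-state fragment.
  b ∪ a = 6 states

6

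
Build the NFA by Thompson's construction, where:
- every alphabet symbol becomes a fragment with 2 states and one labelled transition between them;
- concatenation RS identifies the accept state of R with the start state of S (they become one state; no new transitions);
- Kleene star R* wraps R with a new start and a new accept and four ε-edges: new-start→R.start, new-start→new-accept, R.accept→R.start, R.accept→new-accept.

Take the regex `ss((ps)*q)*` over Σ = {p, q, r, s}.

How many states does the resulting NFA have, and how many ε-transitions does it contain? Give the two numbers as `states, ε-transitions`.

Per subexpression:
Each of the 5 symbol leaves contributes 2 states and 0 ε-transitions.
  ps — 3 states, 0 ε-transitions
  (ps)* — 5 states, 4 ε-transitions
  (ps)*q — 6 states, 4 ε-transitions
  ((ps)*q)* — 8 states, 8 ε-transitions
  ss((ps)*q)* — 10 states, 8 ε-transitions

10, 8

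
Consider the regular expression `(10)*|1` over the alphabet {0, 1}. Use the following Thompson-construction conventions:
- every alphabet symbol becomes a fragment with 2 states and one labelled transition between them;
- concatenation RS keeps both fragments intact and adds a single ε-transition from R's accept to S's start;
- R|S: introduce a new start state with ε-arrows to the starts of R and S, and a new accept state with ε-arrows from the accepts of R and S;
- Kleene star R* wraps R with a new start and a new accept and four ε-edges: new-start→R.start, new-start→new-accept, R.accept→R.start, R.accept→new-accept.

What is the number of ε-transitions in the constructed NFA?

By structural recursion:
Each of the 3 symbol leaves contributes 0 ε-transitions.
  10 : 1 ε-transition
  (10)* : 5 ε-transitions
  (10)*|1 : 9 ε-transitions

9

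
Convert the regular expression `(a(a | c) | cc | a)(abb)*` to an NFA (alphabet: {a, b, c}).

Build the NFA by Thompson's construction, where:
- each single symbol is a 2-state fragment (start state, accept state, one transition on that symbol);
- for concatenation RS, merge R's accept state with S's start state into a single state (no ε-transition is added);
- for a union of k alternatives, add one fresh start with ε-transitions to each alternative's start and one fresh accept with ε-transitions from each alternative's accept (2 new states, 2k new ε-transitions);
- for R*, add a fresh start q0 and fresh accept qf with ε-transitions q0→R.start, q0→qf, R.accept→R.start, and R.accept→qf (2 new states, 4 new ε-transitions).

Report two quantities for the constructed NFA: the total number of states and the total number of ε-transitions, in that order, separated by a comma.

Bottom-up over the parse tree:
Each of the 9 symbol leaves contributes 2 states and 0 ε-transitions.
  a | c — 6 states, 4 ε-transitions
  a(a | c) — 7 states, 4 ε-transitions
  cc — 3 states, 0 ε-transitions
  a(a | c) | cc | a — 14 states, 10 ε-transitions
  abb — 4 states, 0 ε-transitions
  (abb)* — 6 states, 4 ε-transitions
  (a(a | c) | cc | a)(abb)* — 19 states, 14 ε-transitions

19, 14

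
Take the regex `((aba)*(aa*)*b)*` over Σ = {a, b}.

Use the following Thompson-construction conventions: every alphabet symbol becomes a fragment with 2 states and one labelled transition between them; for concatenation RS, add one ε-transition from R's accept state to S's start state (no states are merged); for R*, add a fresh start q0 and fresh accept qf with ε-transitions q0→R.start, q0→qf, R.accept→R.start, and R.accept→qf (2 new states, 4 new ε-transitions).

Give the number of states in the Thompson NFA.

Recursing over subexpressions:
Each of the 6 symbol leaves contributes a 2-state fragment.
  aba — 6 states
  (aba)* — 8 states
  a* — 4 states
  aa* — 6 states
  (aa*)* — 8 states
  (aba)*(aa*)*b — 18 states
  ((aba)*(aa*)*b)* — 20 states

20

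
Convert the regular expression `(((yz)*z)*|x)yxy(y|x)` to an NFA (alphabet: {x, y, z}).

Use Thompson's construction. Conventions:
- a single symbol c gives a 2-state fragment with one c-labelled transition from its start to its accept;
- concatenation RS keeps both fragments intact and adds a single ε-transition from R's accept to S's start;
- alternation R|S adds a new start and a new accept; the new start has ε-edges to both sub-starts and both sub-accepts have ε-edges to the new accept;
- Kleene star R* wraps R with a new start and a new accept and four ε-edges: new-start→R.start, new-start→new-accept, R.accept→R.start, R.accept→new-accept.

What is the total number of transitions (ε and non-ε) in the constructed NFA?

Building bottom-up:
Each of the 9 symbol leaves contributes 1 transition (1 symbol, 0 ε).
  yz = 3 transitions (2 symbol, 1 ε)
  (yz)* = 7 transitions (2 symbol, 5 ε)
  (yz)*z = 9 transitions (3 symbol, 6 ε)
  ((yz)*z)* = 13 transitions (3 symbol, 10 ε)
  ((yz)*z)*|x = 18 transitions (4 symbol, 14 ε)
  y|x = 6 transitions (2 symbol, 4 ε)
  (((yz)*z)*|x)yxy(y|x) = 31 transitions (9 symbol, 22 ε)

31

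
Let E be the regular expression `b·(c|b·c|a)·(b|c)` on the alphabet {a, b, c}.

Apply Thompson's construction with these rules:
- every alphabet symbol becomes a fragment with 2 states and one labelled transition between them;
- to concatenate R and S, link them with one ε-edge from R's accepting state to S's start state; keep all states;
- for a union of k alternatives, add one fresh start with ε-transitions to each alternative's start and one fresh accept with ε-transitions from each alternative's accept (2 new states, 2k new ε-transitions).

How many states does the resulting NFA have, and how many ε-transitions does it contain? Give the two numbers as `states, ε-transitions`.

By structural recursion:
Each of the 7 symbol leaves contributes 2 states and 0 ε-transitions.
  b·c = 4 states, 1 ε-transition
  c|b·c|a = 10 states, 7 ε-transitions
  b|c = 6 states, 4 ε-transitions
  b·(c|b·c|a)·(b|c) = 18 states, 13 ε-transitions

18, 13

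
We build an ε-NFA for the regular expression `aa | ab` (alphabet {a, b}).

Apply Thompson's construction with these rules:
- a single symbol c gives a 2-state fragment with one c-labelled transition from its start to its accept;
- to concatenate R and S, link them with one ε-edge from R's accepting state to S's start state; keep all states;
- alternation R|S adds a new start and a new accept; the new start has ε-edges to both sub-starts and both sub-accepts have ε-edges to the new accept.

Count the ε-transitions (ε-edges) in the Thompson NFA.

By structural recursion:
Each of the 4 symbol leaves contributes 0 ε-transitions.
  aa = 1 ε-transition
  ab = 1 ε-transition
  aa | ab = 6 ε-transitions

6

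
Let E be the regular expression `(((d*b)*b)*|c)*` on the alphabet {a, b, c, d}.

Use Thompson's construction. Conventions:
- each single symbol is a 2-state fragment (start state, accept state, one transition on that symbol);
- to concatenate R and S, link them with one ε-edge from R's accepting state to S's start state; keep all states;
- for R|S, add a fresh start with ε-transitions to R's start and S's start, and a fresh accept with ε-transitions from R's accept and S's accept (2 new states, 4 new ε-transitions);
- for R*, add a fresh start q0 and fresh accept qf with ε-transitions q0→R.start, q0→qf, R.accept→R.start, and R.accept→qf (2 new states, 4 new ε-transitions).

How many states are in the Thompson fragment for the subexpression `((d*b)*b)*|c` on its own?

Fragment for `((d*b)*b)*|c`:
Each of the 4 symbol leaves contributes a 2-state fragment.
  d* = 4 states
  d*b = 6 states
  (d*b)* = 8 states
  (d*b)*b = 10 states
  ((d*b)*b)* = 12 states
  ((d*b)*b)*|c = 16 states

16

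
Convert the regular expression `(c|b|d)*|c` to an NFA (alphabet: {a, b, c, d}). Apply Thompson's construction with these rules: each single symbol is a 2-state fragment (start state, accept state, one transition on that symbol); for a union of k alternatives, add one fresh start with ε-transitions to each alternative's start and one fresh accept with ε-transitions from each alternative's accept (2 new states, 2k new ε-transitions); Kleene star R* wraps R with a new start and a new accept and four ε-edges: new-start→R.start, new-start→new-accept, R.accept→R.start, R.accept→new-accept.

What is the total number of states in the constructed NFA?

By structural recursion:
Each of the 4 symbol leaves contributes a 2-state fragment.
  c|b|d — 8 states
  (c|b|d)* — 10 states
  (c|b|d)*|c — 14 states

14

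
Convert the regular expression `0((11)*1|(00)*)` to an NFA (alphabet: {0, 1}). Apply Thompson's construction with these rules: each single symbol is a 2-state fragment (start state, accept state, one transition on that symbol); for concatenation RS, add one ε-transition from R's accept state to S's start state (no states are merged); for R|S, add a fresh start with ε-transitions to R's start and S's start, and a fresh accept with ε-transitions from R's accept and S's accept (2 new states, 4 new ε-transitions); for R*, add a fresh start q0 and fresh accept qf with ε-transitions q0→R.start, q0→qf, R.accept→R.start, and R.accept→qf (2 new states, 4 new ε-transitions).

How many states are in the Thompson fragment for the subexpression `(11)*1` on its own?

8

Fragment for `(11)*1`:
Each of the 3 symbol leaves contributes a 2-state fragment.
  11 — 4 states
  (11)* — 6 states
  (11)*1 — 8 states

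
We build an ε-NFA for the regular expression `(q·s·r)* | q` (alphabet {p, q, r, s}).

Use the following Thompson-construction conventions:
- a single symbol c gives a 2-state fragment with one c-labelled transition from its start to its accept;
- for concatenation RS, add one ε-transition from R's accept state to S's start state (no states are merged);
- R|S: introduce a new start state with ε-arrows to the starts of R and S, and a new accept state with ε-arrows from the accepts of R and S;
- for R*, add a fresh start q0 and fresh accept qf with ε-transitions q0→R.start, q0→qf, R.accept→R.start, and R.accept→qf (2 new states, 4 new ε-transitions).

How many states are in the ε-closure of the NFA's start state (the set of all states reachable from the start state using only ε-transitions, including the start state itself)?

6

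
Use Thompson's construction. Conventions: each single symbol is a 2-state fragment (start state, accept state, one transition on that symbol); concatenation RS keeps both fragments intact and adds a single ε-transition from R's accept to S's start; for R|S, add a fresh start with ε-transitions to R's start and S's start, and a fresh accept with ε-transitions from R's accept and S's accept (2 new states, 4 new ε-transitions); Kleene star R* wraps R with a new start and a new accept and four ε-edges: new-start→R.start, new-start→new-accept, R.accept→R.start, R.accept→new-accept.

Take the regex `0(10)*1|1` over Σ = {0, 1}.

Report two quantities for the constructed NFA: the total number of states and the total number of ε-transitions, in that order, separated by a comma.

Building bottom-up:
Each of the 5 symbol leaves contributes 2 states and 0 ε-transitions.
  10 → 4 states, 1 ε-transition
  (10)* → 6 states, 5 ε-transitions
  0(10)*1 → 10 states, 7 ε-transitions
  0(10)*1|1 → 14 states, 11 ε-transitions

14, 11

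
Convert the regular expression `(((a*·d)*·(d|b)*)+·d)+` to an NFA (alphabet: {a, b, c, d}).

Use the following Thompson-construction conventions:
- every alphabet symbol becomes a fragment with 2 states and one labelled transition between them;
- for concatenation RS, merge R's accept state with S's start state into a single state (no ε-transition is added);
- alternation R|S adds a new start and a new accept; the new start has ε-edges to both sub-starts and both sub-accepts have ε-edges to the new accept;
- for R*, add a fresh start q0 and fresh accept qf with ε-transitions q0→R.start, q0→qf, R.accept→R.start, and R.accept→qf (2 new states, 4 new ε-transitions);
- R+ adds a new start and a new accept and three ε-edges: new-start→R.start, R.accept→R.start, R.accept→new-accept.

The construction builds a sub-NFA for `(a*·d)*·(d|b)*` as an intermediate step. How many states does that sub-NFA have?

Fragment for `(a*·d)*·(d|b)*`:
Each of the 4 symbol leaves contributes a 2-state fragment.
  a* — 4 states
  a*·d — 5 states
  (a*·d)* — 7 states
  d|b — 6 states
  (d|b)* — 8 states
  (a*·d)*·(d|b)* — 14 states

14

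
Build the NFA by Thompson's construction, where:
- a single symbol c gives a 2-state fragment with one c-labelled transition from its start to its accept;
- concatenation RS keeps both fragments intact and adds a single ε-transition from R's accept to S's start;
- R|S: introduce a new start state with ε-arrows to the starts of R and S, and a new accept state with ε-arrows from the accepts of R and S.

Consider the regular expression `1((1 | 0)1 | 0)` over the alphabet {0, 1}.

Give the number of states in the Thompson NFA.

14

Per subexpression:
Each of the 5 symbol leaves contributes a 2-state fragment.
  1 | 0 = 6 states
  (1 | 0)1 = 8 states
  (1 | 0)1 | 0 = 12 states
  1((1 | 0)1 | 0) = 14 states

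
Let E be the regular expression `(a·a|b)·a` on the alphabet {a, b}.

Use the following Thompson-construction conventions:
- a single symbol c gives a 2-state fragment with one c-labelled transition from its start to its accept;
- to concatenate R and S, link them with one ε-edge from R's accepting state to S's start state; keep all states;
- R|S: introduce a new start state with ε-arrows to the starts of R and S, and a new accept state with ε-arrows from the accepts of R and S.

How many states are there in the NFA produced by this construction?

Per subexpression:
Each of the 4 symbol leaves contributes a 2-state fragment.
  a·a = 4 states
  a·a|b = 8 states
  (a·a|b)·a = 10 states

10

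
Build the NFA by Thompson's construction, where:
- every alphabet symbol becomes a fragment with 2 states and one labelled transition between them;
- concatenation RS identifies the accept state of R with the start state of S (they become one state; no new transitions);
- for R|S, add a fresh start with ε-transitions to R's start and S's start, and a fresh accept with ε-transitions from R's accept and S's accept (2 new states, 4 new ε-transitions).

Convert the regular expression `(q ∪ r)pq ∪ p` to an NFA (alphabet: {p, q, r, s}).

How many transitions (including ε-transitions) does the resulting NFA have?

13

Per subexpression:
Each of the 5 symbol leaves contributes 1 transition (1 symbol, 0 ε).
  q ∪ r — 6 transitions (2 symbol, 4 ε)
  (q ∪ r)pq — 8 transitions (4 symbol, 4 ε)
  (q ∪ r)pq ∪ p — 13 transitions (5 symbol, 8 ε)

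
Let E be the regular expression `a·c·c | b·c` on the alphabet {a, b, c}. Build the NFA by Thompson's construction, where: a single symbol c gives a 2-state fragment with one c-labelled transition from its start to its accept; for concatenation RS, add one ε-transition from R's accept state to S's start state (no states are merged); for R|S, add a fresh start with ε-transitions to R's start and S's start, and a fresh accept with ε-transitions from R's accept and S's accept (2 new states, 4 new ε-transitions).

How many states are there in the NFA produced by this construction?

12

Recursing over subexpressions:
Each of the 5 symbol leaves contributes a 2-state fragment.
  a·c·c = 6 states
  b·c = 4 states
  a·c·c | b·c = 12 states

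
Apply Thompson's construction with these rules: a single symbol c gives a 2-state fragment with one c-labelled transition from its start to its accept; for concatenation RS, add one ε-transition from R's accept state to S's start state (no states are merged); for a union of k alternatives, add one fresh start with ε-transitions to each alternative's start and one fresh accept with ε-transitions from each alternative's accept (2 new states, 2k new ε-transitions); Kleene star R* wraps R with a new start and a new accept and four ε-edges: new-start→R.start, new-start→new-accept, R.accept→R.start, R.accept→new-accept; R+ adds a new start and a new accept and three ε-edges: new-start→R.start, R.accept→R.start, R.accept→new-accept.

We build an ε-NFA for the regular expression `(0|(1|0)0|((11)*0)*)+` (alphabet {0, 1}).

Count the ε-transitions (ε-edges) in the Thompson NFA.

Per subexpression:
Each of the 7 symbol leaves contributes 0 ε-transitions.
  1|0 : 4 ε-transitions
  (1|0)0 : 5 ε-transitions
  11 : 1 ε-transition
  (11)* : 5 ε-transitions
  (11)*0 : 6 ε-transitions
  ((11)*0)* : 10 ε-transitions
  0|(1|0)0|((11)*0)* : 21 ε-transitions
  (0|(1|0)0|((11)*0)*)+ : 24 ε-transitions

24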